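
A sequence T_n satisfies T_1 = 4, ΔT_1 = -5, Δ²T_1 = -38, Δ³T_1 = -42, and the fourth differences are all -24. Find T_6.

-941

Build the table forward from the leading diagonal:
Fourth differences: -24, -24, -24, -24, -24, -24
Third differences: -42, -66, -90, -114, -138, -162
Second differences: -38, -80, -146, -236, -350, -488
First differences: -5, -43, -123, -269, -505, -855
T: 4, -1, -44, -167, -436, -941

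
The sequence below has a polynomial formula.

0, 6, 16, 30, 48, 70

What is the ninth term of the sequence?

Δ: 6  10  14  18  22
Δ²: 4  4  4  4
Second differences constant at 4.
22 + 4 = 26;  70 + 26 = 96
26 + 4 = 30;  96 + 30 = 126
30 + 4 = 34;  126 + 34 = 160

160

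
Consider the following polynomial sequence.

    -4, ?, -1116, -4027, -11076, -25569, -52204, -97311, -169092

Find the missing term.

-189

Using the last 7 terms:
Δ: -2911  -7049  -14493  -26635  -45107  -71781
Δ²: -4138  -7444  -12142  -18472  -26674
Δ³: -3306  -4698  -6330  -8202
Δ⁴: -1392  -1632  -1872
Δ⁵: -240  -240
Constant fifth difference = -240.
Extend backward: -1392 + 240 = -1152;  -3306 + 1152 = -2154;  -4138 + 2154 = -1984;  -2911 + 1984 = -927;  -1116 + 927 = -189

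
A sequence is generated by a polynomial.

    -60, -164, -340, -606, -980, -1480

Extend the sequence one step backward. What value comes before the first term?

-10

First differences: -104, -176, -266, -374, -500
Second differences: -72, -90, -108, -126
Third differences: -18, -18, -18
The third differences are constant at -18.
Work back: -72 + 18 = -54;  -104 + 54 = -50;  -60 + 50 = -10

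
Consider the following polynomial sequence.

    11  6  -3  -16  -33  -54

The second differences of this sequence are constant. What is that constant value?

First differences: -5, -9, -13, -17, -21
Second differences: -4, -4, -4, -4

-4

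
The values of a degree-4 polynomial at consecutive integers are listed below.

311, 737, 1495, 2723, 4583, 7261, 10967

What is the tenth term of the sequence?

Δ: 426, 758, 1228, 1860, 2678, 3706
Δ²: 332, 470, 632, 818, 1028
Δ³: 138, 162, 186, 210
Δ⁴: 24, 24, 24
The fourth differences are constant (24).
210 + 24 = 234;  1028 + 234 = 1262;  3706 + 1262 = 4968;  10967 + 4968 = 15935
234 + 24 = 258;  1262 + 258 = 1520;  4968 + 1520 = 6488;  15935 + 6488 = 22423
258 + 24 = 282;  1520 + 282 = 1802;  6488 + 1802 = 8290;  22423 + 8290 = 30713

30713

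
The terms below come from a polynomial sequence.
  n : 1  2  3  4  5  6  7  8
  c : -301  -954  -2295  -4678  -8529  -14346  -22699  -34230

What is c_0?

-653  -1341  -2383  -3851  -5817  -8353  -11531
-688  -1042  -1468  -1966  -2536  -3178
-354  -426  -498  -570  -642
-72  -72  -72  -72
The fourth differences are constant at -72.
Work back: -354 + 72 = -282;  -688 + 282 = -406;  -653 + 406 = -247;  -301 + 247 = -54

-54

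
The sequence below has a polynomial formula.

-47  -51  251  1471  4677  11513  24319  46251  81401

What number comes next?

134917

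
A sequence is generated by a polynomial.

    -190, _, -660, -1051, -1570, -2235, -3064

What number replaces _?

Using the last 5 terms:
First differences: -391  -519  -665  -829
Second differences: -128  -146  -164
Third differences: -18  -18
Constant third difference = -18.
Extend backward: -128 + 18 = -110;  -391 + 110 = -281;  -660 + 281 = -379

-379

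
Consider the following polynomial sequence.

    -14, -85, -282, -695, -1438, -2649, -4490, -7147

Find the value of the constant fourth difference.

-24

Δ: -71, -197, -413, -743, -1211, -1841, -2657
Δ²: -126, -216, -330, -468, -630, -816
Δ³: -90, -114, -138, -162, -186
Δ⁴: -24, -24, -24, -24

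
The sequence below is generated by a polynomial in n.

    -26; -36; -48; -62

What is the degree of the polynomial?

2

Δ: -10, -12, -14
Δ²: -2, -2
The second differences are constant, so the polynomial has degree 2.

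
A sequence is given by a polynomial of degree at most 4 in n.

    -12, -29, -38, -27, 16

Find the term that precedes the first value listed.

D1: -17  -9  11  43
D2: 8  20  32
D3: 12  12
The third differences are constant at 12.
Work back: 8 − 12 = -4;  -17 + 4 = -13;  -12 + 13 = 1

1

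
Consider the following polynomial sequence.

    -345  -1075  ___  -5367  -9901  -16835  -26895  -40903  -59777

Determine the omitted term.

Using the last 6 terms:
-4534  -6934  -10060  -14008  -18874
-2400  -3126  -3948  -4866
-726  -822  -918
-96  -96
Constant fourth difference = -96.
Extend backward: -726 + 96 = -630;  -2400 + 630 = -1770;  -4534 + 1770 = -2764;  -5367 + 2764 = -2603

-2603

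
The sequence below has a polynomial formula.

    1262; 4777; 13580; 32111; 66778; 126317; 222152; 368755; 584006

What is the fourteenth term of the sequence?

3515, 8803, 18531, 34667, 59539, 95835, 146603, 215251
5288, 9728, 16136, 24872, 36296, 50768, 68648
4440, 6408, 8736, 11424, 14472, 17880
1968, 2328, 2688, 3048, 3408
360, 360, 360, 360
Fifth differences constant at 360.
3408 + 360 = 3768;  17880 + 3768 = 21648;  68648 + 21648 = 90296;  215251 + 90296 = 305547;  584006 + 305547 = 889553
3768 + 360 = 4128;  21648 + 4128 = 25776;  90296 + 25776 = 116072;  305547 + 116072 = 421619;  889553 + 421619 = 1311172
4128 + 360 = 4488;  25776 + 4488 = 30264;  116072 + 30264 = 146336;  421619 + 146336 = 567955;  1311172 + 567955 = 1879127
4488 + 360 = 4848;  30264 + 4848 = 35112;  146336 + 35112 = 181448;  567955 + 181448 = 749403;  1879127 + 749403 = 2628530
4848 + 360 = 5208;  35112 + 5208 = 40320;  181448 + 40320 = 221768;  749403 + 221768 = 971171;  2628530 + 971171 = 3599701

3599701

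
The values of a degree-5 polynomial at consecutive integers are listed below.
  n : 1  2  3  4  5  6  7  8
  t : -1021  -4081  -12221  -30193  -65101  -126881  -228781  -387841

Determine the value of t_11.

-1445341

D1: -3060  -8140  -17972  -34908  -61780  -101900  -159060
D2: -5080  -9832  -16936  -26872  -40120  -57160
D3: -4752  -7104  -9936  -13248  -17040
D4: -2352  -2832  -3312  -3792
D5: -480  -480  -480
The fifth differences are constant (-480).
-3792 − 480 = -4272;  -17040 − 4272 = -21312;  -57160 − 21312 = -78472;  -159060 − 78472 = -237532;  -387841 − 237532 = -625373
-4272 − 480 = -4752;  -21312 − 4752 = -26064;  -78472 − 26064 = -104536;  -237532 − 104536 = -342068;  -625373 − 342068 = -967441
-4752 − 480 = -5232;  -26064 − 5232 = -31296;  -104536 − 31296 = -135832;  -342068 − 135832 = -477900;  -967441 − 477900 = -1445341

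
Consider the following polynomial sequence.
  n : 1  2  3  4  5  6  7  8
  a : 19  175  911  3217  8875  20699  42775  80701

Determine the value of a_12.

569225

D1: 156, 736, 2306, 5658, 11824, 22076, 37926
D2: 580, 1570, 3352, 6166, 10252, 15850
D3: 990, 1782, 2814, 4086, 5598
D4: 792, 1032, 1272, 1512
D5: 240, 240, 240
The fifth differences are constant (240).
1512 + 240 = 1752;  5598 + 1752 = 7350;  15850 + 7350 = 23200;  37926 + 23200 = 61126;  80701 + 61126 = 141827
1752 + 240 = 1992;  7350 + 1992 = 9342;  23200 + 9342 = 32542;  61126 + 32542 = 93668;  141827 + 93668 = 235495
1992 + 240 = 2232;  9342 + 2232 = 11574;  32542 + 11574 = 44116;  93668 + 44116 = 137784;  235495 + 137784 = 373279
2232 + 240 = 2472;  11574 + 2472 = 14046;  44116 + 14046 = 58162;  137784 + 58162 = 195946;  373279 + 195946 = 569225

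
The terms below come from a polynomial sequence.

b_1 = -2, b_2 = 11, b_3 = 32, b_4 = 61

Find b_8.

First differences: 13, 21, 29
Second differences: 8, 8
The second differences are constant (8).
29 + 8 = 37;  61 + 37 = 98
37 + 8 = 45;  98 + 45 = 143
45 + 8 = 53;  143 + 53 = 196
53 + 8 = 61;  196 + 61 = 257

257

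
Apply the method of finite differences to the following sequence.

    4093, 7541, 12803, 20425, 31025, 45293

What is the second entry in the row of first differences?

First differences: 3448, 5262, 7622, 10600, 14268
Second differences: 1814, 2360, 2978, 3668
Third differences: 546, 618, 690
Fourth differences: 72, 72

5262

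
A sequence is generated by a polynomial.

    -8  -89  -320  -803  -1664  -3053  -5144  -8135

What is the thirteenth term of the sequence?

-45200

D1: -81  -231  -483  -861  -1389  -2091  -2991
D2: -150  -252  -378  -528  -702  -900
D3: -102  -126  -150  -174  -198
D4: -24  -24  -24  -24
Constant fourth difference = -24, so extend:
-198 − 24 = -222;  -900 − 222 = -1122;  -2991 − 1122 = -4113;  -8135 − 4113 = -12248
-222 − 24 = -246;  -1122 − 246 = -1368;  -4113 − 1368 = -5481;  -12248 − 5481 = -17729
-246 − 24 = -270;  -1368 − 270 = -1638;  -5481 − 1638 = -7119;  -17729 − 7119 = -24848
-270 − 24 = -294;  -1638 − 294 = -1932;  -7119 − 1932 = -9051;  -24848 − 9051 = -33899
-294 − 24 = -318;  -1932 − 318 = -2250;  -9051 − 2250 = -11301;  -33899 − 11301 = -45200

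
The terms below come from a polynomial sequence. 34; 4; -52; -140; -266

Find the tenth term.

Δ: -30  -56  -88  -126
Δ²: -26  -32  -38
Δ³: -6  -6
Third differences constant at -6.
-38 − 6 = -44;  -126 − 44 = -170;  -266 − 170 = -436
-44 − 6 = -50;  -170 − 50 = -220;  -436 − 220 = -656
-50 − 6 = -56;  -220 − 56 = -276;  -656 − 276 = -932
-56 − 6 = -62;  -276 − 62 = -338;  -932 − 338 = -1270
-62 − 6 = -68;  -338 − 68 = -406;  -1270 − 406 = -1676

-1676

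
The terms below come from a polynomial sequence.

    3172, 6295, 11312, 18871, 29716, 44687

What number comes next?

D1: 3123  5017  7559  10845  14971
D2: 1894  2542  3286  4126
D3: 648  744  840
D4: 96  96
Constant fourth difference = 96, so extend:
840 + 96 = 936;  4126 + 936 = 5062;  14971 + 5062 = 20033;  44687 + 20033 = 64720

64720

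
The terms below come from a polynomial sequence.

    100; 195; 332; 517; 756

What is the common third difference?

6

First differences: 95, 137, 185, 239
Second differences: 42, 48, 54
Third differences: 6, 6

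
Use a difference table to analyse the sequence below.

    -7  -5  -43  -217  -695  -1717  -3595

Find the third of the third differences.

-240

First differences: 2, -38, -174, -478, -1022, -1878
Second differences: -40, -136, -304, -544, -856
Third differences: -96, -168, -240, -312
Fourth differences: -72, -72, -72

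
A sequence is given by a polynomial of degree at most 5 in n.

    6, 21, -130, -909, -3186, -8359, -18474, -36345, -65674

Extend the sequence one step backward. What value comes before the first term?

-1

D1: 15, -151, -779, -2277, -5173, -10115, -17871, -29329
D2: -166, -628, -1498, -2896, -4942, -7756, -11458
D3: -462, -870, -1398, -2046, -2814, -3702
D4: -408, -528, -648, -768, -888
D5: -120, -120, -120, -120
The fifth differences are constant at -120.
Work back: -408 + 120 = -288;  -462 + 288 = -174;  -166 + 174 = 8;  15 − 8 = 7;  6 − 7 = -1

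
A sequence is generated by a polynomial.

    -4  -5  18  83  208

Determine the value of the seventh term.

710

D1: -1 , 23 , 65 , 125
D2: 24 , 42 , 60
D3: 18 , 18
Constant third difference = 18, so extend:
60 + 18 = 78;  125 + 78 = 203;  208 + 203 = 411
78 + 18 = 96;  203 + 96 = 299;  411 + 299 = 710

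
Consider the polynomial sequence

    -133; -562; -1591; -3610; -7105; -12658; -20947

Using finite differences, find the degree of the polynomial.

-429, -1029, -2019, -3495, -5553, -8289
-600, -990, -1476, -2058, -2736
-390, -486, -582, -678
-96, -96, -96
The fourth differences are constant, so the polynomial has degree 4.

4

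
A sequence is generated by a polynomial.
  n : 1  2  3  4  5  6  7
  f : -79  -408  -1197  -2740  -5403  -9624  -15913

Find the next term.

Δ: -329 , -789 , -1543 , -2663 , -4221 , -6289
Δ²: -460 , -754 , -1120 , -1558 , -2068
Δ³: -294 , -366 , -438 , -510
Δ⁴: -72 , -72 , -72
Fourth differences constant at -72.
-510 − 72 = -582;  -2068 − 582 = -2650;  -6289 − 2650 = -8939;  -15913 − 8939 = -24852

-24852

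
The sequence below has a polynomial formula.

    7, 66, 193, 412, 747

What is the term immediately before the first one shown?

59  127  219  335
68  92  116
24  24
The third differences are constant at 24.
Work back: 68 − 24 = 44;  59 − 44 = 15;  7 − 15 = -8

-8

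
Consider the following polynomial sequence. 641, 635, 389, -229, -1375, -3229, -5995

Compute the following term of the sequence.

First differences: -6  -246  -618  -1146  -1854  -2766
Second differences: -240  -372  -528  -708  -912
Third differences: -132  -156  -180  -204
Fourth differences: -24  -24  -24
Constant fourth difference = -24, so extend:
-204 − 24 = -228;  -912 − 228 = -1140;  -2766 − 1140 = -3906;  -5995 − 3906 = -9901

-9901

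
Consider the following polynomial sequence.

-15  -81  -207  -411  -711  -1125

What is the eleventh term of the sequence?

-5535

D1: -66, -126, -204, -300, -414
D2: -60, -78, -96, -114
D3: -18, -18, -18
The third differences are constant (-18).
-114 − 18 = -132;  -414 − 132 = -546;  -1125 − 546 = -1671
-132 − 18 = -150;  -546 − 150 = -696;  -1671 − 696 = -2367
-150 − 18 = -168;  -696 − 168 = -864;  -2367 − 864 = -3231
-168 − 18 = -186;  -864 − 186 = -1050;  -3231 − 1050 = -4281
-186 − 18 = -204;  -1050 − 204 = -1254;  -4281 − 1254 = -5535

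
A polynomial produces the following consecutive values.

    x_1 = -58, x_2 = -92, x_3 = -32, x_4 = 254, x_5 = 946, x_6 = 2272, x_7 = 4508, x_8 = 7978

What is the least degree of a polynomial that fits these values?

4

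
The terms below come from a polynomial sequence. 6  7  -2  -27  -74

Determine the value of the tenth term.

-849

D1: 1, -9, -25, -47
D2: -10, -16, -22
D3: -6, -6
The third differences are constant (-6).
-22 − 6 = -28;  -47 − 28 = -75;  -74 − 75 = -149
-28 − 6 = -34;  -75 − 34 = -109;  -149 − 109 = -258
-34 − 6 = -40;  -109 − 40 = -149;  -258 − 149 = -407
-40 − 6 = -46;  -149 − 46 = -195;  -407 − 195 = -602
-46 − 6 = -52;  -195 − 52 = -247;  -602 − 247 = -849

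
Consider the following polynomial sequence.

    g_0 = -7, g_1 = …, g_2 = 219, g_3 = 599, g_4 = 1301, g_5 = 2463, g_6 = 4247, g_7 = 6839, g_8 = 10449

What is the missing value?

Using the last 7 terms:
Δ: 380, 702, 1162, 1784, 2592, 3610
Δ²: 322, 460, 622, 808, 1018
Δ³: 138, 162, 186, 210
Δ⁴: 24, 24, 24
Constant fourth difference = 24.
Extend backward: 138 − 24 = 114;  322 − 114 = 208;  380 − 208 = 172;  219 − 172 = 47

47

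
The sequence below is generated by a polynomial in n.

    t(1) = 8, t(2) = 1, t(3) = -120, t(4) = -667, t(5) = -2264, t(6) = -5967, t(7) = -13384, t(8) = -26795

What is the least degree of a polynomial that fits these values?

5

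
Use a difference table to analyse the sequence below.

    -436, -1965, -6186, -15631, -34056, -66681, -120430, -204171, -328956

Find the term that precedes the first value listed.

D1: -1529, -4221, -9445, -18425, -32625, -53749, -83741, -124785
D2: -2692, -5224, -8980, -14200, -21124, -29992, -41044
D3: -2532, -3756, -5220, -6924, -8868, -11052
D4: -1224, -1464, -1704, -1944, -2184
D5: -240, -240, -240, -240
The fifth differences are constant at -240.
Work back: -1224 + 240 = -984;  -2532 + 984 = -1548;  -2692 + 1548 = -1144;  -1529 + 1144 = -385;  -436 + 385 = -51

-51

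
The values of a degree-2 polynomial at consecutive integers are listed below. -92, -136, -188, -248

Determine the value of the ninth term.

-668

D1: -44, -52, -60
D2: -8, -8
Second differences constant at -8.
-60 − 8 = -68;  -248 − 68 = -316
-68 − 8 = -76;  -316 − 76 = -392
-76 − 8 = -84;  -392 − 84 = -476
-84 − 8 = -92;  -476 − 92 = -568
-92 − 8 = -100;  -568 − 100 = -668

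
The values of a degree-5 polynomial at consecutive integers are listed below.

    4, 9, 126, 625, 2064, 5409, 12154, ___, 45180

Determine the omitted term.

Using the first 7 terms:
Δ: 5, 117, 499, 1439, 3345, 6745
Δ²: 112, 382, 940, 1906, 3400
Δ³: 270, 558, 966, 1494
Δ⁴: 288, 408, 528
Δ⁵: 120, 120
Constant fifth difference = 120.
Extend forward: 528 + 120 = 648;  1494 + 648 = 2142;  3400 + 2142 = 5542;  6745 + 5542 = 12287;  12154 + 12287 = 24441

24441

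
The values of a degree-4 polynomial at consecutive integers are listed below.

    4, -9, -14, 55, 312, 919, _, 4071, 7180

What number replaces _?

2086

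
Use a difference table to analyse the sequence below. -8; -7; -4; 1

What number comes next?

8

First differences: 1 , 3 , 5
Second differences: 2 , 2
Second differences constant at 2.
5 + 2 = 7;  1 + 7 = 8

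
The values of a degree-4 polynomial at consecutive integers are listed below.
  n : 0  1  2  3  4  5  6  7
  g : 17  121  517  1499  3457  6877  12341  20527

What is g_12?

First differences: 104  396  982  1958  3420  5464  8186
Second differences: 292  586  976  1462  2044  2722
Third differences: 294  390  486  582  678
Fourth differences: 96  96  96  96
The fourth differences are constant (96).
678 + 96 = 774;  2722 + 774 = 3496;  8186 + 3496 = 11682;  20527 + 11682 = 32209
774 + 96 = 870;  3496 + 870 = 4366;  11682 + 4366 = 16048;  32209 + 16048 = 48257
870 + 96 = 966;  4366 + 966 = 5332;  16048 + 5332 = 21380;  48257 + 21380 = 69637
966 + 96 = 1062;  5332 + 1062 = 6394;  21380 + 6394 = 27774;  69637 + 27774 = 97411
1062 + 96 = 1158;  6394 + 1158 = 7552;  27774 + 7552 = 35326;  97411 + 35326 = 132737

132737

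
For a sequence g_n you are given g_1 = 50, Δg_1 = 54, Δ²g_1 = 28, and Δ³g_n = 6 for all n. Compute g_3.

Build the table forward from the leading diagonal:
Δ³: 6, 6, 6
Δ²: 28, 34, 40
Δ: 54, 82, 116
g: 50, 104, 186

186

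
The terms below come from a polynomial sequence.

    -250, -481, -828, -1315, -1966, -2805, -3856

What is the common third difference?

-24

First differences: -231, -347, -487, -651, -839, -1051
Second differences: -116, -140, -164, -188, -212
Third differences: -24, -24, -24, -24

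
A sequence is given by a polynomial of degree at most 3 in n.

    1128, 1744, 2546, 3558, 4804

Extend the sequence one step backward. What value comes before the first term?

First differences: 616  802  1012  1246
Second differences: 186  210  234
Third differences: 24  24
The third differences are constant at 24.
Work back: 186 − 24 = 162;  616 − 162 = 454;  1128 − 454 = 674

674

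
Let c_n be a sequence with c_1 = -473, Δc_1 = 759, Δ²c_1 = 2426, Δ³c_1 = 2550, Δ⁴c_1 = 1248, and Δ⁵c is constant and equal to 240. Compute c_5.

Build the table forward from the leading diagonal:
Fifth differences: 240, 240, 240, 240, 240
Fourth differences: 1248, 1488, 1728, 1968, 2208
Third differences: 2550, 3798, 5286, 7014, 8982
Second differences: 2426, 4976, 8774, 14060, 21074
First differences: 759, 3185, 8161, 16935, 30995
c: -473, 286, 3471, 11632, 28567

28567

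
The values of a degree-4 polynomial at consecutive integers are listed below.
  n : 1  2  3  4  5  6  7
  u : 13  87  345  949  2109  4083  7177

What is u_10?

26959

D1: 74 , 258 , 604 , 1160 , 1974 , 3094
D2: 184 , 346 , 556 , 814 , 1120
D3: 162 , 210 , 258 , 306
D4: 48 , 48 , 48
The fourth differences are constant (48).
306 + 48 = 354;  1120 + 354 = 1474;  3094 + 1474 = 4568;  7177 + 4568 = 11745
354 + 48 = 402;  1474 + 402 = 1876;  4568 + 1876 = 6444;  11745 + 6444 = 18189
402 + 48 = 450;  1876 + 450 = 2326;  6444 + 2326 = 8770;  18189 + 8770 = 26959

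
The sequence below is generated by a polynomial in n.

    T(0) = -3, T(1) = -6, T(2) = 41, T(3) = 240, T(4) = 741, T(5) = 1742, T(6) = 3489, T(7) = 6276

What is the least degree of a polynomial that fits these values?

4

-3, 47, 199, 501, 1001, 1747, 2787
50, 152, 302, 500, 746, 1040
102, 150, 198, 246, 294
48, 48, 48, 48
The fourth differences are constant, so the polynomial has degree 4.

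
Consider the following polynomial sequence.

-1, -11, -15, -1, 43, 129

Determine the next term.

Δ: -10, -4, 14, 44, 86
Δ²: 6, 18, 30, 42
Δ³: 12, 12, 12
Constant third difference = 12, so extend:
42 + 12 = 54;  86 + 54 = 140;  129 + 140 = 269

269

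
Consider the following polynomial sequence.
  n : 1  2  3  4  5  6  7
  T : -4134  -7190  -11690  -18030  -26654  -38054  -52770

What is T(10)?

D1: -3056  -4500  -6340  -8624  -11400  -14716
D2: -1444  -1840  -2284  -2776  -3316
D3: -396  -444  -492  -540
D4: -48  -48  -48
Fourth differences constant at -48.
-540 − 48 = -588;  -3316 − 588 = -3904;  -14716 − 3904 = -18620;  -52770 − 18620 = -71390
-588 − 48 = -636;  -3904 − 636 = -4540;  -18620 − 4540 = -23160;  -71390 − 23160 = -94550
-636 − 48 = -684;  -4540 − 684 = -5224;  -23160 − 5224 = -28384;  -94550 − 28384 = -122934

-122934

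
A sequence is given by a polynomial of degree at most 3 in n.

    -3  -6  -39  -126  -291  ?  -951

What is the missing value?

Using the first 5 terms:
-3, -33, -87, -165
-30, -54, -78
-24, -24
Constant third difference = -24.
Extend forward: -78 − 24 = -102;  -165 − 102 = -267;  -291 − 267 = -558

-558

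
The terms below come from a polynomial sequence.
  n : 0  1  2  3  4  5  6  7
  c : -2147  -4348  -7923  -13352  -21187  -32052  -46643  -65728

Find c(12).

-260483

Δ: -2201  -3575  -5429  -7835  -10865  -14591  -19085
Δ²: -1374  -1854  -2406  -3030  -3726  -4494
Δ³: -480  -552  -624  -696  -768
Δ⁴: -72  -72  -72  -72
Constant fourth difference = -72, so extend:
-768 − 72 = -840;  -4494 − 840 = -5334;  -19085 − 5334 = -24419;  -65728 − 24419 = -90147
-840 − 72 = -912;  -5334 − 912 = -6246;  -24419 − 6246 = -30665;  -90147 − 30665 = -120812
-912 − 72 = -984;  -6246 − 984 = -7230;  -30665 − 7230 = -37895;  -120812 − 37895 = -158707
-984 − 72 = -1056;  -7230 − 1056 = -8286;  -37895 − 8286 = -46181;  -158707 − 46181 = -204888
-1056 − 72 = -1128;  -8286 − 1128 = -9414;  -46181 − 9414 = -55595;  -204888 − 55595 = -260483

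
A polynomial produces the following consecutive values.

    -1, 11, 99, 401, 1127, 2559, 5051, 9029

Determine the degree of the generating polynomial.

4

D1: 12, 88, 302, 726, 1432, 2492, 3978
D2: 76, 214, 424, 706, 1060, 1486
D3: 138, 210, 282, 354, 426
D4: 72, 72, 72, 72
The fourth differences are constant, so the polynomial has degree 4.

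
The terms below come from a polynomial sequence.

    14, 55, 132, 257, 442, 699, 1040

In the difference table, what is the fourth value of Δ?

185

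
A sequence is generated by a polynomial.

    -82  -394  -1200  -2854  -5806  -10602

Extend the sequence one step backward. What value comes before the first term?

-6

First differences: -312, -806, -1654, -2952, -4796
Second differences: -494, -848, -1298, -1844
Third differences: -354, -450, -546
Fourth differences: -96, -96
The fourth differences are constant at -96.
Work back: -354 + 96 = -258;  -494 + 258 = -236;  -312 + 236 = -76;  -82 + 76 = -6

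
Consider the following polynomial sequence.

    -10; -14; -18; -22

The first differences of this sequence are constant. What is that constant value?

Δ: -4, -4, -4

-4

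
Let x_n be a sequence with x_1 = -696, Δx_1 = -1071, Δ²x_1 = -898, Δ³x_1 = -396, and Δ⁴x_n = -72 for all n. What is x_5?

-12024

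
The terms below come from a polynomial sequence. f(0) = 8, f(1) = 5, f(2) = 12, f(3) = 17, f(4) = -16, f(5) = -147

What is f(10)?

-6052

Δ: -3, 7, 5, -33, -131
Δ²: 10, -2, -38, -98
Δ³: -12, -36, -60
Δ⁴: -24, -24
Fourth differences constant at -24.
-60 − 24 = -84;  -98 − 84 = -182;  -131 − 182 = -313;  -147 − 313 = -460
-84 − 24 = -108;  -182 − 108 = -290;  -313 − 290 = -603;  -460 − 603 = -1063
-108 − 24 = -132;  -290 − 132 = -422;  -603 − 422 = -1025;  -1063 − 1025 = -2088
-132 − 24 = -156;  -422 − 156 = -578;  -1025 − 578 = -1603;  -2088 − 1603 = -3691
-156 − 24 = -180;  -578 − 180 = -758;  -1603 − 758 = -2361;  -3691 − 2361 = -6052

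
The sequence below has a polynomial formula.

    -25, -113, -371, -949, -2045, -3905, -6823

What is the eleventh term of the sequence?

First differences: -88 , -258 , -578 , -1096 , -1860 , -2918
Second differences: -170 , -320 , -518 , -764 , -1058
Third differences: -150 , -198 , -246 , -294
Fourth differences: -48 , -48 , -48
Fourth differences constant at -48.
-294 − 48 = -342;  -1058 − 342 = -1400;  -2918 − 1400 = -4318;  -6823 − 4318 = -11141
-342 − 48 = -390;  -1400 − 390 = -1790;  -4318 − 1790 = -6108;  -11141 − 6108 = -17249
-390 − 48 = -438;  -1790 − 438 = -2228;  -6108 − 2228 = -8336;  -17249 − 8336 = -25585
-438 − 48 = -486;  -2228 − 486 = -2714;  -8336 − 2714 = -11050;  -25585 − 11050 = -36635

-36635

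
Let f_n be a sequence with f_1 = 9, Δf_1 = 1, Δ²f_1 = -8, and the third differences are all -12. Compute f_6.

-186

Build the table forward from the leading diagonal:
Δ³: -12, -12, -12, -12, -12, -12
Δ²: -8, -20, -32, -44, -56, -68
Δ: 1, -7, -27, -59, -103, -159
f: 9, 10, 3, -24, -83, -186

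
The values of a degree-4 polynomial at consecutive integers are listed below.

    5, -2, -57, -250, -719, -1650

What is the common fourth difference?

D1: -7, -55, -193, -469, -931
D2: -48, -138, -276, -462
D3: -90, -138, -186
D4: -48, -48

-48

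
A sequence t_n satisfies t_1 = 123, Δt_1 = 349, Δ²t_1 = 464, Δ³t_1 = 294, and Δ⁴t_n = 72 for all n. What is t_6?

9808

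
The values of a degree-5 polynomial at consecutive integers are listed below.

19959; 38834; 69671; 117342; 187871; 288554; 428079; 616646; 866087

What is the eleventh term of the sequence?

Δ: 18875  30837  47671  70529  100683  139525  188567  249441
Δ²: 11962  16834  22858  30154  38842  49042  60874
Δ³: 4872  6024  7296  8688  10200  11832
Δ⁴: 1152  1272  1392  1512  1632
Δ⁵: 120  120  120  120
Fifth differences constant at 120.
1632 + 120 = 1752;  11832 + 1752 = 13584;  60874 + 13584 = 74458;  249441 + 74458 = 323899;  866087 + 323899 = 1189986
1752 + 120 = 1872;  13584 + 1872 = 15456;  74458 + 15456 = 89914;  323899 + 89914 = 413813;  1189986 + 413813 = 1603799

1603799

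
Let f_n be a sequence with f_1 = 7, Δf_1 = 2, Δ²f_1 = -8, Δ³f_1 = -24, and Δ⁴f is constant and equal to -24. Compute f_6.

Build the table forward from the leading diagonal:
Δ⁴: -24, -24, -24, -24, -24, -24
Δ³: -24, -48, -72, -96, -120, -144
Δ²: -8, -32, -80, -152, -248, -368
Δ: 2, -6, -38, -118, -270, -518
f: 7, 9, 3, -35, -153, -423

-423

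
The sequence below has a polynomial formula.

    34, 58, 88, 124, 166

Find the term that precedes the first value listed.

24, 30, 36, 42
6, 6, 6
The second differences are constant at 6.
Work back: 24 − 6 = 18;  34 − 18 = 16

16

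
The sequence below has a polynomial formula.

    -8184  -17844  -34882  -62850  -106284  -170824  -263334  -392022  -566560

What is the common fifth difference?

-120

Δ: -9660, -17038, -27968, -43434, -64540, -92510, -128688, -174538
Δ²: -7378, -10930, -15466, -21106, -27970, -36178, -45850
Δ³: -3552, -4536, -5640, -6864, -8208, -9672
Δ⁴: -984, -1104, -1224, -1344, -1464
Δ⁵: -120, -120, -120, -120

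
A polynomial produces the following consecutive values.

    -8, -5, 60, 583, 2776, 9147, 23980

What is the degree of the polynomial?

5

D1: 3, 65, 523, 2193, 6371, 14833
D2: 62, 458, 1670, 4178, 8462
D3: 396, 1212, 2508, 4284
D4: 816, 1296, 1776
D5: 480, 480
The fifth differences are constant, so the polynomial has degree 5.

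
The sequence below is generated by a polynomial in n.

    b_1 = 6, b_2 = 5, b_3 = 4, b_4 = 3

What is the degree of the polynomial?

1

-1, -1, -1
The first differences are constant, so the polynomial has degree 1.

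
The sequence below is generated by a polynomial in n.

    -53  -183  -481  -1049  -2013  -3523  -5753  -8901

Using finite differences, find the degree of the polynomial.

4

First differences: -130, -298, -568, -964, -1510, -2230, -3148
Second differences: -168, -270, -396, -546, -720, -918
Third differences: -102, -126, -150, -174, -198
Fourth differences: -24, -24, -24, -24
The fourth differences are constant, so the polynomial has degree 4.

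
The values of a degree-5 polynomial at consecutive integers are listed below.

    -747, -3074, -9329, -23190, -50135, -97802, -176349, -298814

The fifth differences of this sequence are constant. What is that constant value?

-360

Δ: -2327, -6255, -13861, -26945, -47667, -78547, -122465
Δ²: -3928, -7606, -13084, -20722, -30880, -43918
Δ³: -3678, -5478, -7638, -10158, -13038
Δ⁴: -1800, -2160, -2520, -2880
Δ⁵: -360, -360, -360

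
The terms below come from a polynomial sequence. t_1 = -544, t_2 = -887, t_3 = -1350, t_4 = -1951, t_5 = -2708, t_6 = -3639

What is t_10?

First differences: -343  -463  -601  -757  -931
Second differences: -120  -138  -156  -174
Third differences: -18  -18  -18
The third differences are constant (-18).
-174 − 18 = -192;  -931 − 192 = -1123;  -3639 − 1123 = -4762
-192 − 18 = -210;  -1123 − 210 = -1333;  -4762 − 1333 = -6095
-210 − 18 = -228;  -1333 − 228 = -1561;  -6095 − 1561 = -7656
-228 − 18 = -246;  -1561 − 246 = -1807;  -7656 − 1807 = -9463

-9463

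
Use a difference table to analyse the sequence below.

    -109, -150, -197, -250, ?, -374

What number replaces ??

-309

Using the first 4 terms:
Δ: -41, -47, -53
Δ²: -6, -6
Constant second difference = -6.
Extend forward: -53 − 6 = -59;  -250 − 59 = -309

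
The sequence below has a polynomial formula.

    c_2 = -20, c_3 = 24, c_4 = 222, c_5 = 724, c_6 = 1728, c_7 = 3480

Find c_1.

-12

D1: 44  198  502  1004  1752
D2: 154  304  502  748
D3: 150  198  246
D4: 48  48
The fourth differences are constant at 48.
Work back: 150 − 48 = 102;  154 − 102 = 52;  44 − 52 = -8;  -20 + 8 = -12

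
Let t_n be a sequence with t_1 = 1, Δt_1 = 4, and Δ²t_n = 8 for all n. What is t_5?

Build the table forward from the leading diagonal:
D2: 8  8  8  8  8
D1: 4  12  20  28  36
t: 1  5  17  37  65

65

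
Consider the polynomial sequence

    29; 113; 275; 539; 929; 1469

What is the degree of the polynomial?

First differences: 84, 162, 264, 390, 540
Second differences: 78, 102, 126, 150
Third differences: 24, 24, 24
The third differences are constant, so the polynomial has degree 3.

3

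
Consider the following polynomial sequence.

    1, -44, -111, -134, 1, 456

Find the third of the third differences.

162

First differences: -45, -67, -23, 135, 455
Second differences: -22, 44, 158, 320
Third differences: 66, 114, 162
Fourth differences: 48, 48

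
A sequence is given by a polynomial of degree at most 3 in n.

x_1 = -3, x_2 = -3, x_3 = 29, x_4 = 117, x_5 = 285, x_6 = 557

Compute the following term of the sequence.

957

0 , 32 , 88 , 168 , 272
32 , 56 , 80 , 104
24 , 24 , 24
Constant third difference = 24, so extend:
104 + 24 = 128;  272 + 128 = 400;  557 + 400 = 957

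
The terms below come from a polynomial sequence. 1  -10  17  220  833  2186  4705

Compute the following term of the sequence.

8912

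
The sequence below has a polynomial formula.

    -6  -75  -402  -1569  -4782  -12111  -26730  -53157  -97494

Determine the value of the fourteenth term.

D1: -69  -327  -1167  -3213  -7329  -14619  -26427  -44337
D2: -258  -840  -2046  -4116  -7290  -11808  -17910
D3: -582  -1206  -2070  -3174  -4518  -6102
D4: -624  -864  -1104  -1344  -1584
D5: -240  -240  -240  -240
Constant fifth difference = -240, so extend:
-1584 − 240 = -1824;  -6102 − 1824 = -7926;  -17910 − 7926 = -25836;  -44337 − 25836 = -70173;  -97494 − 70173 = -167667
-1824 − 240 = -2064;  -7926 − 2064 = -9990;  -25836 − 9990 = -35826;  -70173 − 35826 = -105999;  -167667 − 105999 = -273666
-2064 − 240 = -2304;  -9990 − 2304 = -12294;  -35826 − 12294 = -48120;  -105999 − 48120 = -154119;  -273666 − 154119 = -427785
-2304 − 240 = -2544;  -12294 − 2544 = -14838;  -48120 − 14838 = -62958;  -154119 − 62958 = -217077;  -427785 − 217077 = -644862
-2544 − 240 = -2784;  -14838 − 2784 = -17622;  -62958 − 17622 = -80580;  -217077 − 80580 = -297657;  -644862 − 297657 = -942519

-942519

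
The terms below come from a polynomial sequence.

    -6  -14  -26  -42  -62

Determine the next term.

-86

Δ: -8, -12, -16, -20
Δ²: -4, -4, -4
Second differences constant at -4.
-20 − 4 = -24;  -62 − 24 = -86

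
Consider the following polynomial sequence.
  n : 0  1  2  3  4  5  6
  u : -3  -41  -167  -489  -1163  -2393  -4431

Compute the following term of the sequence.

-7577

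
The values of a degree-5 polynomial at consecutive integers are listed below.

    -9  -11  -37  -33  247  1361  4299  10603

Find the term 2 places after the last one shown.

-2, -26, 4, 280, 1114, 2938, 6304
-24, 30, 276, 834, 1824, 3366
54, 246, 558, 990, 1542
192, 312, 432, 552
120, 120, 120
Fifth differences constant at 120.
552 + 120 = 672;  1542 + 672 = 2214;  3366 + 2214 = 5580;  6304 + 5580 = 11884;  10603 + 11884 = 22487
672 + 120 = 792;  2214 + 792 = 3006;  5580 + 3006 = 8586;  11884 + 8586 = 20470;  22487 + 20470 = 42957

42957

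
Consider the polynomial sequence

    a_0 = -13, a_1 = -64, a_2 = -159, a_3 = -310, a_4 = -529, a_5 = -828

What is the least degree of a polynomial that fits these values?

-51, -95, -151, -219, -299
-44, -56, -68, -80
-12, -12, -12
The third differences are constant, so the polynomial has degree 3.

3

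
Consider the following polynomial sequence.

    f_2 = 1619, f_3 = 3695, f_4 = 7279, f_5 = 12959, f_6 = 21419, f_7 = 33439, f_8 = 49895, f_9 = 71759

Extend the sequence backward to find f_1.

559

First differences: 2076, 3584, 5680, 8460, 12020, 16456, 21864
Second differences: 1508, 2096, 2780, 3560, 4436, 5408
Third differences: 588, 684, 780, 876, 972
Fourth differences: 96, 96, 96, 96
The fourth differences are constant at 96.
Work back: 588 − 96 = 492;  1508 − 492 = 1016;  2076 − 1016 = 1060;  1619 − 1060 = 559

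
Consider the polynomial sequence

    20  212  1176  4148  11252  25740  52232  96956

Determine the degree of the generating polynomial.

First differences: 192, 964, 2972, 7104, 14488, 26492, 44724
Second differences: 772, 2008, 4132, 7384, 12004, 18232
Third differences: 1236, 2124, 3252, 4620, 6228
Fourth differences: 888, 1128, 1368, 1608
Fifth differences: 240, 240, 240
The fifth differences are constant, so the polynomial has degree 5.

5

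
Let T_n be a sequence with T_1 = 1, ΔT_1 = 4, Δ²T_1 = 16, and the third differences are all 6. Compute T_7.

385

Build the table forward from the leading diagonal:
D3: 6  6  6  6  6  6  6
D2: 16  22  28  34  40  46  52
D1: 4  20  42  70  104  144  190
T: 1  5  25  67  137  241  385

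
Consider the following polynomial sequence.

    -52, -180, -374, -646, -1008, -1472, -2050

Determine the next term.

-2754

First differences: -128, -194, -272, -362, -464, -578
Second differences: -66, -78, -90, -102, -114
Third differences: -12, -12, -12, -12
Constant third difference = -12, so extend:
-114 − 12 = -126;  -578 − 126 = -704;  -2050 − 704 = -2754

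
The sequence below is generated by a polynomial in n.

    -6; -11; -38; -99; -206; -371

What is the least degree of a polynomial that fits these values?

3

-5, -27, -61, -107, -165
-22, -34, -46, -58
-12, -12, -12
The third differences are constant, so the polynomial has degree 3.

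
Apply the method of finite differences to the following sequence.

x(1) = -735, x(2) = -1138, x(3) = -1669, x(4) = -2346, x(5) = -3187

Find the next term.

-4210

Δ: -403  -531  -677  -841
Δ²: -128  -146  -164
Δ³: -18  -18
Third differences constant at -18.
-164 − 18 = -182;  -841 − 182 = -1023;  -3187 − 1023 = -4210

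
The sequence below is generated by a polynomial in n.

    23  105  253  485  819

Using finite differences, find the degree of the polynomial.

First differences: 82, 148, 232, 334
Second differences: 66, 84, 102
Third differences: 18, 18
The third differences are constant, so the polynomial has degree 3.

3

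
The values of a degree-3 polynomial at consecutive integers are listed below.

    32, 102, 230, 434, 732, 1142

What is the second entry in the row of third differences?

18

First differences: 70, 128, 204, 298, 410
Second differences: 58, 76, 94, 112
Third differences: 18, 18, 18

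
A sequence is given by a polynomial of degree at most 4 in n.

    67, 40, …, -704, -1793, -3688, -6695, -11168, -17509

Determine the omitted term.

Using the last 6 terms:
First differences: -1089, -1895, -3007, -4473, -6341
Second differences: -806, -1112, -1466, -1868
Third differences: -306, -354, -402
Fourth differences: -48, -48
Constant fourth difference = -48.
Extend backward: -306 + 48 = -258;  -806 + 258 = -548;  -1089 + 548 = -541;  -704 + 541 = -163

-163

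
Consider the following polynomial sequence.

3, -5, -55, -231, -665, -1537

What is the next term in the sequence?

Δ: -8 , -50 , -176 , -434 , -872
Δ²: -42 , -126 , -258 , -438
Δ³: -84 , -132 , -180
Δ⁴: -48 , -48
Fourth differences constant at -48.
-180 − 48 = -228;  -438 − 228 = -666;  -872 − 666 = -1538;  -1537 − 1538 = -3075

-3075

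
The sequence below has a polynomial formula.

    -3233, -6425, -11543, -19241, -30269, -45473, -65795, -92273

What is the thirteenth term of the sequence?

Δ: -3192  -5118  -7698  -11028  -15204  -20322  -26478
Δ²: -1926  -2580  -3330  -4176  -5118  -6156
Δ³: -654  -750  -846  -942  -1038
Δ⁴: -96  -96  -96  -96
Constant fourth difference = -96, so extend:
-1038 − 96 = -1134;  -6156 − 1134 = -7290;  -26478 − 7290 = -33768;  -92273 − 33768 = -126041
-1134 − 96 = -1230;  -7290 − 1230 = -8520;  -33768 − 8520 = -42288;  -126041 − 42288 = -168329
-1230 − 96 = -1326;  -8520 − 1326 = -9846;  -42288 − 9846 = -52134;  -168329 − 52134 = -220463
-1326 − 96 = -1422;  -9846 − 1422 = -11268;  -52134 − 11268 = -63402;  -220463 − 63402 = -283865
-1422 − 96 = -1518;  -11268 − 1518 = -12786;  -63402 − 12786 = -76188;  -283865 − 76188 = -360053

-360053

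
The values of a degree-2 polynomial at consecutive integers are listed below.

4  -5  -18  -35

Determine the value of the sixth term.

-81

-9  -13  -17
-4  -4
Second differences constant at -4.
-17 − 4 = -21;  -35 − 21 = -56
-21 − 4 = -25;  -56 − 25 = -81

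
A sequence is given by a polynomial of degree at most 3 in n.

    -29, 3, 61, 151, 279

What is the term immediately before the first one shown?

First differences: 32, 58, 90, 128
Second differences: 26, 32, 38
Third differences: 6, 6
The third differences are constant at 6.
Work back: 26 − 6 = 20;  32 − 20 = 12;  -29 − 12 = -41

-41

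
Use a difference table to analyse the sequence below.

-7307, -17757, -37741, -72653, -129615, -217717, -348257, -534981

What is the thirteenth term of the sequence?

Δ: -10450 , -19984 , -34912 , -56962 , -88102 , -130540 , -186724
Δ²: -9534 , -14928 , -22050 , -31140 , -42438 , -56184
Δ³: -5394 , -7122 , -9090 , -11298 , -13746
Δ⁴: -1728 , -1968 , -2208 , -2448
Δ⁵: -240 , -240 , -240
Fifth differences constant at -240.
-2448 − 240 = -2688;  -13746 − 2688 = -16434;  -56184 − 16434 = -72618;  -186724 − 72618 = -259342;  -534981 − 259342 = -794323
-2688 − 240 = -2928;  -16434 − 2928 = -19362;  -72618 − 19362 = -91980;  -259342 − 91980 = -351322;  -794323 − 351322 = -1145645
-2928 − 240 = -3168;  -19362 − 3168 = -22530;  -91980 − 22530 = -114510;  -351322 − 114510 = -465832;  -1145645 − 465832 = -1611477
-3168 − 240 = -3408;  -22530 − 3408 = -25938;  -114510 − 25938 = -140448;  -465832 − 140448 = -606280;  -1611477 − 606280 = -2217757
-3408 − 240 = -3648;  -25938 − 3648 = -29586;  -140448 − 29586 = -170034;  -606280 − 170034 = -776314;  -2217757 − 776314 = -2994071

-2994071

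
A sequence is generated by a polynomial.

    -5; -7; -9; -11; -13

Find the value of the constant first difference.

D1: -2, -2, -2, -2

-2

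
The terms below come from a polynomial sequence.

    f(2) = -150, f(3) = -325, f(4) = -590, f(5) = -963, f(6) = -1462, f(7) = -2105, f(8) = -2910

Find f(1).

-47

Δ: -175  -265  -373  -499  -643  -805
Δ²: -90  -108  -126  -144  -162
Δ³: -18  -18  -18  -18
The third differences are constant at -18.
Work back: -90 + 18 = -72;  -175 + 72 = -103;  -150 + 103 = -47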